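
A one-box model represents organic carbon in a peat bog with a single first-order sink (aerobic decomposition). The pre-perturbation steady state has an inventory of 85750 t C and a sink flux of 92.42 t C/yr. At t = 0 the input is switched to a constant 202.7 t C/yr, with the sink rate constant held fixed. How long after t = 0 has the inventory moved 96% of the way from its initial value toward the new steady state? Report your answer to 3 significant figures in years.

2990 yr

τ = M₀/F₀ = 85750/92.42 = 927.8 yr.
The remaining gap fraction is e^(−t/τ); 96% covered ⇒ e^(−t/τ) = 0.0400.
t = −τ ln(0.0400) = 927.8 × 3.219 = 2987 yr.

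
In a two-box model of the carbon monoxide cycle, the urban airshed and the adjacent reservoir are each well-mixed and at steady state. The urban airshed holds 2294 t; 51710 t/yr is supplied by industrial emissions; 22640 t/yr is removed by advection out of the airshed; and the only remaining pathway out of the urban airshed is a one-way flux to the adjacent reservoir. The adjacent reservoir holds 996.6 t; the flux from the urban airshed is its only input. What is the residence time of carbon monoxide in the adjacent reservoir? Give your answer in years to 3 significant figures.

0.0343 yr

Balance the urban airshed: ΣF_in = 51710 t/yr.
Flux to the adjacent reservoir = ΣF_in − (22640) = 29070 t/yr.
At steady state the output of the adjacent reservoir equals its input, 29070 t/yr.
τ = M / F = 996.6 / 29070 = 0.03428 yr.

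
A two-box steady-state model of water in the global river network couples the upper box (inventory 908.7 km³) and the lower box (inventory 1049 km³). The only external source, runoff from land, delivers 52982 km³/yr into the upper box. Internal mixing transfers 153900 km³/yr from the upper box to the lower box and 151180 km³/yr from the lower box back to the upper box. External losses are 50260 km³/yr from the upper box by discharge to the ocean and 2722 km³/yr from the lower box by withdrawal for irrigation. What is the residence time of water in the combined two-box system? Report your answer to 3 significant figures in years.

Treat the two boxes together as one reservoir: the mixing fluxes between them are internal recycling, so τ = ΣM / Σ(external losses).
M_total = 908.7 + 1049 = 1957.7 km³.
ΣF_external_out = 50260 + 2722 = 52982 km³/yr.
τ = M_total / ΣF_ext = 1957.7 / 52982 = 0.03695 yr.

0.0370 yr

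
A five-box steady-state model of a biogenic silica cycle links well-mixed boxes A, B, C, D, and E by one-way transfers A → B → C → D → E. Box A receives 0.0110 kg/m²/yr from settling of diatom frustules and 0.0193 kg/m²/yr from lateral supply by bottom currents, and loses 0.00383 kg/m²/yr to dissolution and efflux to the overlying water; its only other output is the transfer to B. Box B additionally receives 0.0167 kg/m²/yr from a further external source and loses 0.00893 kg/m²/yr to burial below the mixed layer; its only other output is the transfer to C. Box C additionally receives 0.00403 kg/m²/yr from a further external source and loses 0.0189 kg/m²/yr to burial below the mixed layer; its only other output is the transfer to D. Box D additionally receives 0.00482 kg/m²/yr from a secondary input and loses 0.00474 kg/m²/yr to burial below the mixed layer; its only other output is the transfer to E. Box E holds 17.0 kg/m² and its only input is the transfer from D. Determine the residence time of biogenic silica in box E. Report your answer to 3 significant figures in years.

Box A: F(A→B) = (0.0110 + 0.0193) − 0.00383 = 0.026470 kg/m²/yr.
Box B: F(B→C) = (0.026470 + 0.0167) − 0.00893 = 0.034240 kg/m²/yr.
Box C: F(C→D) = (0.034240 + 0.00403) − 0.0189 = 0.019370 kg/m²/yr.
Box D: F(D→E) = (0.019370 + 0.00482) − 0.00474 = 0.019450 kg/m²/yr.
Box E throughput = its input = 0.019450 kg/m²/yr; τ = 17.0 / 0.019450 = 874.0 yr.

874 yr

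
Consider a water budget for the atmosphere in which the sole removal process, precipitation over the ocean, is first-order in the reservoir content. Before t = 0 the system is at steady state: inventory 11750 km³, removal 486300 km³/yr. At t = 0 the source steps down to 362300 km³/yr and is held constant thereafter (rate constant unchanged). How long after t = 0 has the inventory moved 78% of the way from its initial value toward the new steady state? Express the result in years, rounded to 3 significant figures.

0.0366 yr

τ = M₀/F₀ = 11750/486300 = 0.02416 yr.
The remaining gap fraction is e^(−t/τ); 78% covered ⇒ e^(−t/τ) = 0.220.
t = −τ ln(0.220) = 0.02416 × 1.514 = 0.03658 yr.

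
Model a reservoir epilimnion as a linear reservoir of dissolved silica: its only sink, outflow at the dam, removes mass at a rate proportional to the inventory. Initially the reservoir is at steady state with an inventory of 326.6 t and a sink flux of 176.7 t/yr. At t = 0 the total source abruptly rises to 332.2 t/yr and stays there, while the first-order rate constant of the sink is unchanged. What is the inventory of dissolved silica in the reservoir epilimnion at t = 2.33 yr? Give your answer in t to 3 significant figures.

τ = M₀/F₀ = 326.6/176.7 = 1.848 yr; rate constant k = 1/τ.
New steady state M_∞ = F₁/k = F₁·τ = 332.2 × 1.848 = 614.02 t.
M(t) = M_∞ + (M₀ − M_∞)·e^(−t/τ); t/τ = 2.33/1.848 = 1.261, so e^(−t/τ) = 0.2835.
M(t) = 614.02 − 287.4 × 0.2835 = 532.54 t.

533 t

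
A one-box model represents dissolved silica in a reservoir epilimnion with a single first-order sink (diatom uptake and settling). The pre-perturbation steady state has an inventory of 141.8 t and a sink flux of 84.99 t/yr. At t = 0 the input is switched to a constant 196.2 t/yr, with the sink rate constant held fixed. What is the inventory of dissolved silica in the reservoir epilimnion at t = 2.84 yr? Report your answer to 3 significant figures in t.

294 t

Residence time τ = M₀/F₀ = 1.668 yr. The eventual steady state is M_∞ = M₀·(F₁/F₀) = 141.8 × 196.2/84.99 = 327.35 t.
The anomaly ΔM(t) = M(t) − M_∞ decays as ΔM₀·e^(−t/τ) with ΔM₀ = 141.8 − 327.35 = −185.5 t.
At t = 2.84 yr, e^(−t/τ) = e^(−1.702) = 0.1823, so ΔM = −33.82 t and M = 327.35 − 33.82 = 293.52 t.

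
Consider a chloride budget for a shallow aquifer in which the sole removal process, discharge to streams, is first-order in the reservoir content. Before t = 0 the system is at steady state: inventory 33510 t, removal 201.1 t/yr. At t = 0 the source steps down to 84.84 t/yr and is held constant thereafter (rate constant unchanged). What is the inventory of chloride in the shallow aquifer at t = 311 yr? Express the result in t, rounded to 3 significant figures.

17100 t

The sink rate constant is k = F₀/M₀ = 201.1/33510 = 0.006001 yr⁻¹.
Solving dM/dt = F₁ − kM with M(0) = M₀ gives M(t) = F₁/k + (M₀ − F₁/k)·e^(−kt).
F₁/k = 84.84/0.006001 = 14137 t; kt = 0.006001 × 311 = 1.866, e^(−kt) = 0.1547.
M(311) = 14137 + (33510 − 14137) × 0.1547 = 14137 + 2997 = 17134 t.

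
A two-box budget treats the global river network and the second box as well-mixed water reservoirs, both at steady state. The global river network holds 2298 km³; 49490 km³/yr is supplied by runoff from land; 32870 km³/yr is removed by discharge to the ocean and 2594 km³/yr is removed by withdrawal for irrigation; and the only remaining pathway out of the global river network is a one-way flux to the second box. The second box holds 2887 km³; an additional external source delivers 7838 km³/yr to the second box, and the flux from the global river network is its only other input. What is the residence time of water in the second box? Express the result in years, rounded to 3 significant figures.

0.132 yr

Balance the global river network: ΣF_in = 49490 km³/yr.
Flux to the second box = ΣF_in − (32870 + 2594) = 14026 km³/yr.
Total input to the second box = 14026 + 7838 = 21864 km³/yr; at steady state this equals its total output.
τ = M / F = 2887 / 21864 = 0.1320 yr.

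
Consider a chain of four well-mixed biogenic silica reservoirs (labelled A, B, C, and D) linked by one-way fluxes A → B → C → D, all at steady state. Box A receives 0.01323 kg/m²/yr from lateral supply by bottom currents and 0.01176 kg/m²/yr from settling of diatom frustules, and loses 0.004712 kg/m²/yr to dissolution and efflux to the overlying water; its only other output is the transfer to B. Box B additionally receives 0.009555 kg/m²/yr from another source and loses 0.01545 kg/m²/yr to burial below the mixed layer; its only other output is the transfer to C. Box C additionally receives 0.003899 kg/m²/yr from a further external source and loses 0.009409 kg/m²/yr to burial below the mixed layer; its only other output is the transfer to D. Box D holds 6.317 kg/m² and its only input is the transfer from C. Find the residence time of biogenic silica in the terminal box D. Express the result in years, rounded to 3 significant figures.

712 yr

Box A: F(A→B) = (0.01323 + 0.01176) − 0.004712 = 0.020278 kg/m²/yr.
Box B: F(B→C) = (0.020278 + 0.009555) − 0.01545 = 0.014383 kg/m²/yr.
Box C: F(C→D) = (0.014383 + 0.003899) − 0.009409 = 0.0088730 kg/m²/yr.
Box D throughput = its input = 0.0088730 kg/m²/yr; τ = 6.317 / 0.0088730 = 711.9 yr.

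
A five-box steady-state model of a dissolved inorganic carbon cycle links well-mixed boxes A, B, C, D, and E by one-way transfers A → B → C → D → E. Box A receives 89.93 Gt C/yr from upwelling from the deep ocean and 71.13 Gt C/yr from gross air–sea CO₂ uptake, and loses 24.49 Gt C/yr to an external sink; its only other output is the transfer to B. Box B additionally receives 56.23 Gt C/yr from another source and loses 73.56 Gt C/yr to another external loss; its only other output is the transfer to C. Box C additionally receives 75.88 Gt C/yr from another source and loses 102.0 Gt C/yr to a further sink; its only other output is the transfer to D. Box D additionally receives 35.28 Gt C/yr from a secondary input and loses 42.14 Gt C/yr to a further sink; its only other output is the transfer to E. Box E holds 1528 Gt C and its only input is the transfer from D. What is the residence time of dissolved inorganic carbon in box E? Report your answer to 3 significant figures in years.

17.7 yr

Box A: F(A→B) = (89.93 + 71.13) − 24.49 = 136.57 Gt C/yr.
Box B: F(B→C) = (136.57 + 56.23) − 73.56 = 119.24 Gt C/yr.
Box C: F(C→D) = (119.24 + 75.88) − 102.0 = 93.120 Gt C/yr.
Box D: F(D→E) = (93.120 + 35.28) − 42.14 = 86.260 Gt C/yr.
Box E throughput = its input = 86.260 Gt C/yr; τ = 1528 / 86.260 = 17.71 yr.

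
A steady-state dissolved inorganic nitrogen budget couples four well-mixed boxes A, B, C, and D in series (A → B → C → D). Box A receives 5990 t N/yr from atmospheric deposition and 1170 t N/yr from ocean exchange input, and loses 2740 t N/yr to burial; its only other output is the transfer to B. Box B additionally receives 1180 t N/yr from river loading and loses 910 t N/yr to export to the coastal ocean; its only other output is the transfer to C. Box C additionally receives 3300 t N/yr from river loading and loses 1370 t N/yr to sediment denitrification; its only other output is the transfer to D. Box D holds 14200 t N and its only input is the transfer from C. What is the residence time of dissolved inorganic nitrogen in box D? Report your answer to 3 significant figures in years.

Box A: F(A→B) = (5990 + 1170) − 2740 = 4420.0 t N/yr.
Box B: F(B→C) = (4420.0 + 1180) − 910 = 4690.0 t N/yr.
Box C: F(C→D) = (4690.0 + 3300) − 1370 = 6620.0 t N/yr.
Box D throughput = its input = 6620.0 t N/yr; τ = 14200 / 6620.0 = 2.145 yr.

2.15 yr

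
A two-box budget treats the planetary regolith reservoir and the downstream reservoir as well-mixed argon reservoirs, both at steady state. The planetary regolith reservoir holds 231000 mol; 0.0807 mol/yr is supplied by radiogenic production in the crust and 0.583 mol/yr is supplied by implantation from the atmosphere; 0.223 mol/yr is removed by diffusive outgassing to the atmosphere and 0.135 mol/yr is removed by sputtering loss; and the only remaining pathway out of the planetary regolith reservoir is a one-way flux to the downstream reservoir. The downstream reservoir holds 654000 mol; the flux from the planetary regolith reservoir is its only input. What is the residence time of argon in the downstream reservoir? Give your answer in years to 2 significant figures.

Balance the planetary regolith reservoir: ΣF_in = 0.0807 + 0.583 = 0.66370 mol/yr.
Flux to the downstream reservoir = ΣF_in − (0.223 + 0.135) = 0.30570 mol/yr.
At steady state the output of the downstream reservoir equals its input, 0.30570 mol/yr.
τ = M / F = 654000 / 0.30570 = 2.139×10^6 yr.

2.1×10^6 yr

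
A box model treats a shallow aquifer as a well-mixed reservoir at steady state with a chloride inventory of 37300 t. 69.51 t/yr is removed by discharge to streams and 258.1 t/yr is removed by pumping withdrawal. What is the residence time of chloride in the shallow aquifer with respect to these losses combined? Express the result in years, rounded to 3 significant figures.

114 yr

Total removal = 69.51 + 258.1 = 327.61 t/yr.
τ = M / ΣF_out = 37300 / 327.61 = 113.9 yr.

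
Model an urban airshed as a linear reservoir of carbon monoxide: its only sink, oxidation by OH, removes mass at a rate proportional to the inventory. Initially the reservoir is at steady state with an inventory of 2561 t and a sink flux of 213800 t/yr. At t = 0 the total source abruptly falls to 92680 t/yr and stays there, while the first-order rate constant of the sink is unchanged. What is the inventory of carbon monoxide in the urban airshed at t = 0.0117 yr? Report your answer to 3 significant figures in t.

1660 t

The sink rate constant is k = F₀/M₀ = 213800/2561 = 83.48 yr⁻¹.
Solving dM/dt = F₁ − kM with M(0) = M₀ gives M(t) = F₁/k + (M₀ − F₁/k)·e^(−kt).
F₁/k = 92680/83.48 = 1110.2 t; kt = 83.48 × 0.0117 = 0.9768, e^(−kt) = 0.3765.
M(0.0117) = 1110.2 + (2561 − 1110.2) × 0.3765 = 1110.2 + 546.3 = 1656.5 t.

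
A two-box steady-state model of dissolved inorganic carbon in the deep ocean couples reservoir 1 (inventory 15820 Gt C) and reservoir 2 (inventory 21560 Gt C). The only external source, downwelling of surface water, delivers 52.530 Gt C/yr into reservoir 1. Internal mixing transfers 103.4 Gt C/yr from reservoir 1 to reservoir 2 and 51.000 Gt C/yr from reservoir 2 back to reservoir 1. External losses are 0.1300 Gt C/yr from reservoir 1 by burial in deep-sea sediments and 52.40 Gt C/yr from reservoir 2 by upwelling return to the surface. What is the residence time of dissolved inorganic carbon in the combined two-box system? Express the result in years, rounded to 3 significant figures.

712 yr

Residence time in the combined system uses the total inventory and the total *external* removal — internal exchanges between the two boxes cancel.
M_total = 15820 + 21560 = 37380 Gt C.
ΣF_external_out = 0.1300 + 52.40 = 52.530 Gt C/yr.
τ = M_total / ΣF_ext = 37380 / 52.530 = 711.6 yr.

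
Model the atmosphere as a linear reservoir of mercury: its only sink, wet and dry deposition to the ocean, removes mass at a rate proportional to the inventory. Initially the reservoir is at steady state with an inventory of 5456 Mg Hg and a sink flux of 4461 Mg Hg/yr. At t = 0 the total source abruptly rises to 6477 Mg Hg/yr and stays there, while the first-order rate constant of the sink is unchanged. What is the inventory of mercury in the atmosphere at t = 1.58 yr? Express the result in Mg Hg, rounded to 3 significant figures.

The sink rate constant is k = F₀/M₀ = 4461/5456 = 0.8176 yr⁻¹.
Solving dM/dt = F₁ − kM with M(0) = M₀ gives M(t) = F₁/k + (M₀ − F₁/k)·e^(−kt).
F₁/k = 6477/0.8176 = 7921.7 Mg Hg; kt = 0.8176 × 1.58 = 1.292, e^(−kt) = 0.2748.
M(1.58) = 7921.7 + (5456 − 7921.7) × 0.2748 = 7921.7 − 677.5 = 7244.2 Mg Hg.

7240 Mg Hg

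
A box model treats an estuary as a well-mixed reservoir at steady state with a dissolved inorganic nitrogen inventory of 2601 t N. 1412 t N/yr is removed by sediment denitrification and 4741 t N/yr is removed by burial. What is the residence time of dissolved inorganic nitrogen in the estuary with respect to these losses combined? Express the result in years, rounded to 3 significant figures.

0.423 yr

Total removal = 1412 + 4741 = 6153.0 t N/yr.
τ = M / ΣF_out = 2601 / 6153.0 = 0.4227 yr.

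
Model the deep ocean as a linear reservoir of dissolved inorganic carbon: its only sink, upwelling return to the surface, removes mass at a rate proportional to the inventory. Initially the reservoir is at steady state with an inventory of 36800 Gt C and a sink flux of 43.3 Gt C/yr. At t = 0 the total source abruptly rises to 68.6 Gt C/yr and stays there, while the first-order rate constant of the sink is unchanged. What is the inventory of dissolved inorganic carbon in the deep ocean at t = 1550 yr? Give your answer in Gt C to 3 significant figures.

Residence time τ = M₀/F₀ = 849.9 yr. The eventual steady state is M_∞ = M₀·(F₁/F₀) = 36800 × 68.6/43.3 = 58302 Gt C.
The anomaly ΔM(t) = M(t) − M_∞ decays as ΔM₀·e^(−t/τ) with ΔM₀ = 36800 − 58302 = −21500 Gt C.
At t = 1550 yr, e^(−t/τ) = e^(−1.824) = 0.1614, so ΔM = −3471 Gt C and M = 58302 − 3471 = 54831 Gt C.

54800 Gt C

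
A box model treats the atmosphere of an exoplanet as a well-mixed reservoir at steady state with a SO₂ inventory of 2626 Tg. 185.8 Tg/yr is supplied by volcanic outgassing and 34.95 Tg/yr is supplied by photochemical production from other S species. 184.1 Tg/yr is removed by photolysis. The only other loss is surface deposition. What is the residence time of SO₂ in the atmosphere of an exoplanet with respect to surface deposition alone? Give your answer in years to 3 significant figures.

71.7 yr

At steady state ΣF_in = ΣF_out.
ΣF_in = 185.8 + 34.95 = 220.75 Tg/yr.
Surface deposition flux = ΣF_in − (184.1) = 220.75 − 184.1 = 36.65 Tg/yr.
τ = M / F = 2626 / 36.65 = 71.65 yr.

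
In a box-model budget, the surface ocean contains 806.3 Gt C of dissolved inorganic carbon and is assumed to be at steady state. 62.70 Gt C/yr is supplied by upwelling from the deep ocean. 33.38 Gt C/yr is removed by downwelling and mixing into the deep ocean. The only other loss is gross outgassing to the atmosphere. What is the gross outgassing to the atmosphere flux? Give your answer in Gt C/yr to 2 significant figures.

At steady state ΣF_in = ΣF_out.
ΣF_in = 62.700 Gt C/yr.
Gross outgassing to the atmosphere flux = ΣF_in − (33.38) = 62.700 − 33.38 = 29.32 Gt C/yr.

29 Gt C/yr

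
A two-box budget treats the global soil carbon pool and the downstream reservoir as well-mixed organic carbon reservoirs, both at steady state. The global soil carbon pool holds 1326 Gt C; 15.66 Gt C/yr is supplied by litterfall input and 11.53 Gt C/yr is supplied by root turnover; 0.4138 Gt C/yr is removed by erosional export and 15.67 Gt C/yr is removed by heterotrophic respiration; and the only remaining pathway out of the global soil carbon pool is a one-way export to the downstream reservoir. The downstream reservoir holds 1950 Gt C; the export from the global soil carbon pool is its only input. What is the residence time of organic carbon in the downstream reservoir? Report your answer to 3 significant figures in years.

176 yr

Balance the global soil carbon pool: ΣF_in = 15.66 + 11.53 = 27.190 Gt C/yr.
Export to the downstream reservoir = ΣF_in − (0.4138 + 15.67) = 11.106 Gt C/yr.
At steady state the output of the downstream reservoir equals its input, 11.106 Gt C/yr.
τ = M / F = 1950 / 11.106 = 175.6 yr.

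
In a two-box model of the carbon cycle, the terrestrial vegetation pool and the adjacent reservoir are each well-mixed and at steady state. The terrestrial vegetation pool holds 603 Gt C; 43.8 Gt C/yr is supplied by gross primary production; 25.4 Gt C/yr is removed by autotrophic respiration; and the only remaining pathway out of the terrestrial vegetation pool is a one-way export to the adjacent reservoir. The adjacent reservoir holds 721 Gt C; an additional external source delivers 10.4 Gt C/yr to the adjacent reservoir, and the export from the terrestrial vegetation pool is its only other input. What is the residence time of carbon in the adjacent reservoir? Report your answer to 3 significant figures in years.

25.0 yr

Balance the terrestrial vegetation pool: ΣF_in = 43.800 Gt C/yr.
Export to the adjacent reservoir = ΣF_in − (25.4) = 18.400 Gt C/yr.
Total input to the adjacent reservoir = 18.400 + 10.4 = 28.800 Gt C/yr; at steady state this equals its total output.
τ = M / F = 721 / 28.800 = 25.03 yr.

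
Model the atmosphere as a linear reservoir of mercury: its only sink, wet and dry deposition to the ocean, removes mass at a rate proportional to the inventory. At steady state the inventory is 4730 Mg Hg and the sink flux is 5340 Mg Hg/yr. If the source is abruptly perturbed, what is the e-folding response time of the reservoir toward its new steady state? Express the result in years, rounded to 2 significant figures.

0.89 yr

For a linear reservoir the response time equals the residence time τ = M/F.
τ = 4730 / 5340 = 0.8858 yr.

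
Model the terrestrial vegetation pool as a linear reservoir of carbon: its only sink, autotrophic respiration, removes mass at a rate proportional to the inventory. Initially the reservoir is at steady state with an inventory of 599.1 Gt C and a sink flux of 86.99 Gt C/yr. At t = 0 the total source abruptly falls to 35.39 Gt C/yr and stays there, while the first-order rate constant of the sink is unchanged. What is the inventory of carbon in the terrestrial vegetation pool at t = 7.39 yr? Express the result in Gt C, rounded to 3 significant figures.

Residence time τ = M₀/F₀ = 6.887 yr. The eventual steady state is M_∞ = M₀·(F₁/F₀) = 599.1 × 35.39/86.99 = 243.73 Gt C.
The anomaly ΔM(t) = M(t) − M_∞ decays as ΔM₀·e^(−t/τ) with ΔM₀ = 599.1 − 243.73 = 355.4 Gt C.
At t = 7.39 yr, e^(−t/τ) = e^(−1.073) = 0.3420, so ΔM = 121.5 Gt C and M = 243.73 + 121.5 = 365.26 Gt C.

365 Gt C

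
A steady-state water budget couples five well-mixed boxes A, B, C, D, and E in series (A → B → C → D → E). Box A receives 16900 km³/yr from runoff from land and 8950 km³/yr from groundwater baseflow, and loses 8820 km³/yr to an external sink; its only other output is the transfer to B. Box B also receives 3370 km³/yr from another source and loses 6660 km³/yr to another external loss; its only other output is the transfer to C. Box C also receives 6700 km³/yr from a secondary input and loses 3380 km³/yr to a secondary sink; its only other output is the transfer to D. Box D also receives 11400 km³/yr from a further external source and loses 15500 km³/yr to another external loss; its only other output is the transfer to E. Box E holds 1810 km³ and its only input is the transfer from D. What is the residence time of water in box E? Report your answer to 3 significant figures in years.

Box A: F(A→B) = (16900 + 8950) − 8820 = 17030 km³/yr.
Box B: F(B→C) = (17030 + 3370) − 6660 = 13740 km³/yr.
Box C: F(C→D) = (13740 + 6700) − 3380 = 17060 km³/yr.
Box D: F(D→E) = (17060 + 11400) − 15500 = 12960 km³/yr.
Box E throughput = its input = 12960 km³/yr; τ = 1810 / 12960 = 0.1397 yr.

0.140 yr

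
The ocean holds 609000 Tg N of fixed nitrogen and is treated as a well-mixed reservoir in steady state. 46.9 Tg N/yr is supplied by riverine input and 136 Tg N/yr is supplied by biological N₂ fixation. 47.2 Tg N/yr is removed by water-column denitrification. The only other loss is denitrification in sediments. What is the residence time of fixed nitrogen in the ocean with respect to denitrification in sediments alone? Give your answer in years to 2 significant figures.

At steady state ΣF_in = ΣF_out.
ΣF_in = 46.9 + 136 = 182.90 Tg N/yr.
Denitrification in sediments flux = ΣF_in − (47.2) = 182.90 − 47.20 = 135.7 Tg N/yr.
τ = M / F = 609000 / 135.7 = 4488 yr.

4500 yr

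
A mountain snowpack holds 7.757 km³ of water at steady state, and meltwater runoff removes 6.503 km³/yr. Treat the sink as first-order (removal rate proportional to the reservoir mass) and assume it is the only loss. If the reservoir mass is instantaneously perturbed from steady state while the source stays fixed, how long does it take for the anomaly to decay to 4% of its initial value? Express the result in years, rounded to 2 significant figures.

For a linear reservoir the anomaly decays as exp(−t/τ) with τ = M/F = 7.757/6.503 = 1.193 yr.
exp(−t/τ) = 0.04 ⇒ t = −τ ln(0.04) = 1.193 × 3.219 = 3.840 yr.

3.8 yr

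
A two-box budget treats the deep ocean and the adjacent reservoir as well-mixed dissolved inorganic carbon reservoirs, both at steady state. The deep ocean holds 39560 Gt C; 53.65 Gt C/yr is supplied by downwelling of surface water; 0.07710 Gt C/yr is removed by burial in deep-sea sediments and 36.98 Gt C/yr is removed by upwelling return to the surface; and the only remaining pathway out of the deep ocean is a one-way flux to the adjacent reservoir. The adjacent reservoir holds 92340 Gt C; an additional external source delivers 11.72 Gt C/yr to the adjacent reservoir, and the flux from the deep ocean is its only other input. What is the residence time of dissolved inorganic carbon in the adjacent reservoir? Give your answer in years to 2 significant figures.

Balance the deep ocean: ΣF_in = 53.650 Gt C/yr.
Flux to the adjacent reservoir = ΣF_in − (0.07710 + 36.98) = 16.593 Gt C/yr.
Total input to the adjacent reservoir = 16.593 + 11.72 = 28.313 Gt C/yr; at steady state this equals its total output.
τ = M / F = 92340 / 28.313 = 3261 yr.

3300 yr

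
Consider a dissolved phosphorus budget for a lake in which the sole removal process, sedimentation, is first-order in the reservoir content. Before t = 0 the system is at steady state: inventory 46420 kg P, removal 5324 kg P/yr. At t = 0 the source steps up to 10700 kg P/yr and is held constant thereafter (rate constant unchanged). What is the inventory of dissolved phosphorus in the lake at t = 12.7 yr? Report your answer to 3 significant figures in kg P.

82400 kg P

The sink rate constant is k = F₀/M₀ = 5324/46420 = 0.1147 yr⁻¹.
Solving dM/dt = F₁ − kM with M(0) = M₀ gives M(t) = F₁/k + (M₀ − F₁/k)·e^(−kt).
F₁/k = 10700/0.1147 = 93293 kg P; kt = 0.1147 × 12.7 = 1.457, e^(−kt) = 0.2330.
M(12.7) = 93293 + (46420 − 93293) × 0.2330 = 93293 − 10920 = 82370 kg P.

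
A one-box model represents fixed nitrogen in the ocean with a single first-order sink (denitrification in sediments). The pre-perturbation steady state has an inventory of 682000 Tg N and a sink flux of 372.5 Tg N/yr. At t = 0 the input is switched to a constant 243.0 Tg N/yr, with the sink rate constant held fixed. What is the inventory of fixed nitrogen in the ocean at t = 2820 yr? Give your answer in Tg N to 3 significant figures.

The sink rate constant is k = F₀/M₀ = 372.5/682000 = 0.0005462 yr⁻¹.
Solving dM/dt = F₁ − kM with M(0) = M₀ gives M(t) = F₁/k + (M₀ − F₁/k)·e^(−kt).
F₁/k = 243.0/0.0005462 = 444900 Tg N; kt = 0.0005462 × 2820 = 1.540, e^(−kt) = 0.2143.
M(2820) = 444900 + (682000 − 444900) × 0.2143 = 444900 + 50820 = 495720 Tg N.

496000 Tg N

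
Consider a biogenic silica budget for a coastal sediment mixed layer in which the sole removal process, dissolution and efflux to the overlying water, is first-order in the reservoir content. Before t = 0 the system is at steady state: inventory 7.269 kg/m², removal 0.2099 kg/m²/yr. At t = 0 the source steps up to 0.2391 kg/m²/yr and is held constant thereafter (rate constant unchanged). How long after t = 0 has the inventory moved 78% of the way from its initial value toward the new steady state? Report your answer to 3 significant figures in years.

52.4 yr

τ = M₀/F₀ = 7.269/0.2099 = 34.63 yr.
The remaining gap fraction is e^(−t/τ); 78% covered ⇒ e^(−t/τ) = 0.220.
t = −τ ln(0.220) = 34.63 × 1.514 = 52.44 yr.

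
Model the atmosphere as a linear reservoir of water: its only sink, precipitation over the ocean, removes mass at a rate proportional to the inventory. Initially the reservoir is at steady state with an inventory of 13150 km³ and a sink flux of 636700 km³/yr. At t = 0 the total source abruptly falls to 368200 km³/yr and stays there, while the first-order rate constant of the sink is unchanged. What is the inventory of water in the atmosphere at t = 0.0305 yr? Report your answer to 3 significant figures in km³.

8870 km³

Residence time τ = M₀/F₀ = 0.02065 yr. The eventual steady state is M_∞ = M₀·(F₁/F₀) = 13150 × 368200/636700 = 7604.6 km³.
The anomaly ΔM(t) = M(t) − M_∞ decays as ΔM₀·e^(−t/τ) with ΔM₀ = 13150 − 7604.6 = 5545 km³.
At t = 0.0305 yr, e^(−t/τ) = e^(−1.477) = 0.2284, so ΔM = 1266 km³ and M = 7604.6 + 1266 = 8871.0 km³.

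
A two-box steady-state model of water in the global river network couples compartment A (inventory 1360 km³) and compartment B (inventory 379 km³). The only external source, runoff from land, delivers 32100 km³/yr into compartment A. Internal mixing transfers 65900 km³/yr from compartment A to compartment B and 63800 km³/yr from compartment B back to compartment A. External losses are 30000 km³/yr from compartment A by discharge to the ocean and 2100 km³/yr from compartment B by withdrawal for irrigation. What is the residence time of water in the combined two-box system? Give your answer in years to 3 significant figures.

For the system as a whole, the A↔B exchange is internal and contributes nothing to the throughput; only the external sinks remove mass.
M_total = 1360 + 379 = 1739.0 km³.
ΣF_external_out = 30000 + 2100 = 32100 km³/yr.
τ = M_total / ΣF_ext = 1739.0 / 32100 = 0.05417 yr.

0.0542 yr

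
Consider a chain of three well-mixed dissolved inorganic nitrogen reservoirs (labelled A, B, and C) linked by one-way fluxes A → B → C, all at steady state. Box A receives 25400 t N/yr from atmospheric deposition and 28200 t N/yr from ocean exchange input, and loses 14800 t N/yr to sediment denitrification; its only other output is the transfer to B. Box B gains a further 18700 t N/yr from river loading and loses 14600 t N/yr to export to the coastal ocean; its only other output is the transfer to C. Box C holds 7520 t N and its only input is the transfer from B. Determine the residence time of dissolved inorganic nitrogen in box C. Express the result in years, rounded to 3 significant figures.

Box A: F(A→B) = (25400 + 28200) − 14800 = 38800 t N/yr.
Box B: F(B→C) = (38800 + 18700) − 14600 = 42900 t N/yr.
Box C throughput = its input = 42900 t N/yr; τ = 7520 / 42900 = 0.1753 yr.

0.175 yr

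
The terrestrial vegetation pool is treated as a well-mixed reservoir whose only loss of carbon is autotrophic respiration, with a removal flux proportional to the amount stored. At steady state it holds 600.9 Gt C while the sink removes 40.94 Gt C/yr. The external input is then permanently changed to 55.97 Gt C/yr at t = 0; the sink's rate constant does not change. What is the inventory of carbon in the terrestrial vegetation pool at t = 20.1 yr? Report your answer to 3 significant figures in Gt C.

τ = M₀/F₀ = 600.9/40.94 = 14.68 yr; rate constant k = 1/τ.
New steady state M_∞ = F₁/k = F₁·τ = 55.97 × 14.68 = 821.50 Gt C.
M(t) = M_∞ + (M₀ − M_∞)·e^(−t/τ); t/τ = 20.1/14.68 = 1.369, so e^(−t/τ) = 0.2543.
M(t) = 821.50 − 220.6 × 0.2543 = 765.42 Gt C.

765 Gt C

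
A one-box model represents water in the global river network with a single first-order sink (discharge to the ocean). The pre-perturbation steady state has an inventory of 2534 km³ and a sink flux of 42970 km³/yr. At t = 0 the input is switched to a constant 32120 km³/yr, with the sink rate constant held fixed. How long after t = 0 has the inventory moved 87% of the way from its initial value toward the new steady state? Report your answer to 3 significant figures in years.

τ = M₀/F₀ = 2534/42970 = 0.05897 yr.
The remaining gap fraction is e^(−t/τ); 87% covered ⇒ e^(−t/τ) = 0.130.
t = −τ ln(0.130) = 0.05897 × 2.040 = 0.1203 yr.

0.120 yr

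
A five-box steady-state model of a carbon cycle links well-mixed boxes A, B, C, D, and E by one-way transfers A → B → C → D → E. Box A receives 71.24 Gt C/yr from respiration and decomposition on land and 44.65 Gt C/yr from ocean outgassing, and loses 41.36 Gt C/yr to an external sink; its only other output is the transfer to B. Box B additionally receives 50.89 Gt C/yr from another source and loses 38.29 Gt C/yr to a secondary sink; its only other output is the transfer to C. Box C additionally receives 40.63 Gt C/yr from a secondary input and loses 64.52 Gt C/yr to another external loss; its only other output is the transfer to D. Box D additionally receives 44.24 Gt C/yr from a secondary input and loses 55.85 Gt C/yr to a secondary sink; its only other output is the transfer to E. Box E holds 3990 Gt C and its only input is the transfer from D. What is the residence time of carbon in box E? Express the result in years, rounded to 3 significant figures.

77.3 yr

Box A: F(A→B) = (71.24 + 44.65) − 41.36 = 74.530 Gt C/yr.
Box B: F(B→C) = (74.530 + 50.89) − 38.29 = 87.130 Gt C/yr.
Box C: F(C→D) = (87.130 + 40.63) − 64.52 = 63.240 Gt C/yr.
Box D: F(D→E) = (63.240 + 44.24) − 55.85 = 51.630 Gt C/yr.
Box E throughput = its input = 51.630 Gt C/yr; τ = 3990 / 51.630 = 77.28 yr.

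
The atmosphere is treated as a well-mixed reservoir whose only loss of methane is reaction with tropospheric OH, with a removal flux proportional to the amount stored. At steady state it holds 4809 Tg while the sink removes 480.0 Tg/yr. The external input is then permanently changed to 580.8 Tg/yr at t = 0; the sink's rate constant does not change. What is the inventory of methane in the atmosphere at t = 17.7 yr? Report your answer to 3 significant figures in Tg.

The sink rate constant is k = F₀/M₀ = 480.0/4809 = 0.09981 yr⁻¹.
Solving dM/dt = F₁ − kM with M(0) = M₀ gives M(t) = F₁/k + (M₀ − F₁/k)·e^(−kt).
F₁/k = 580.8/0.09981 = 5818.9 Tg; kt = 0.09981 × 17.7 = 1.767, e^(−kt) = 0.1709.
M(17.7) = 5818.9 + (4809 − 5818.9) × 0.1709 = 5818.9 − 172.6 = 5646.3 Tg.

5650 Tg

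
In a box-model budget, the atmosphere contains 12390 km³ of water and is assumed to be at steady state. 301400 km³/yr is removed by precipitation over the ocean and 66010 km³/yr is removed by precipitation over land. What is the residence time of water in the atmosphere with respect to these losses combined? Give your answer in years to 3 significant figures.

Total removal = 301400 + 66010 = 367410 km³/yr.
τ = M / ΣF_out = 12390 / 367410 = 0.03372 yr.

0.0337 yr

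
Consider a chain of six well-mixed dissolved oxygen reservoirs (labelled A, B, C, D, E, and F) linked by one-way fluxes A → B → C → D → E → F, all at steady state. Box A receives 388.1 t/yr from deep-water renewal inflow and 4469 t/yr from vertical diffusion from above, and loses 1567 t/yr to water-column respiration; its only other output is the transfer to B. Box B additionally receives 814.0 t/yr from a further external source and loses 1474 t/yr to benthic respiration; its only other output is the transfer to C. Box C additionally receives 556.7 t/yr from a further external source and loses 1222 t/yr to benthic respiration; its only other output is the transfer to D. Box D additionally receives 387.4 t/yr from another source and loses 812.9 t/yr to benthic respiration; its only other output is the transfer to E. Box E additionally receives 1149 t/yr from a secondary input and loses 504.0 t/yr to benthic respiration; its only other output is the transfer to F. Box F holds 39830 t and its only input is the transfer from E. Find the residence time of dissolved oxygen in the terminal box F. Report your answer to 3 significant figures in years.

18.2 yr

Box A: F(A→B) = (388.1 + 4469) − 1567 = 3290.1 t/yr.
Box B: F(B→C) = (3290.1 + 814.0) − 1474 = 2630.1 t/yr.
Box C: F(C→D) = (2630.1 + 556.7) − 1222 = 1964.8 t/yr.
Box D: F(D→E) = (1964.8 + 387.4) − 812.9 = 1539.3 t/yr.
Box E: F(E→F) = (1539.3 + 1149) − 504.0 = 2184.3 t/yr.
Box F throughput = its input = 2184.3 t/yr; τ = 39830 / 2184.3 = 18.23 yr.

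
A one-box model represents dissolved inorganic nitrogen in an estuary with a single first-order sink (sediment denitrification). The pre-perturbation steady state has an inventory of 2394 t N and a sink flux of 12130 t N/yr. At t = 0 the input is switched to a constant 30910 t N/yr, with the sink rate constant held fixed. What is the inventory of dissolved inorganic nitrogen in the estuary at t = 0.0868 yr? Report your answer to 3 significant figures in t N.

3710 t N

Residence time τ = M₀/F₀ = 0.1974 yr. The eventual steady state is M_∞ = M₀·(F₁/F₀) = 2394 × 30910/12130 = 6100.5 t N.
The anomaly ΔM(t) = M(t) − M_∞ decays as ΔM₀·e^(−t/τ) with ΔM₀ = 2394 − 6100.5 = −3706 t N.
At t = 0.0868 yr, e^(−t/τ) = e^(−0.4398) = 0.6442, so ΔM = −2388 t N and M = 6100.5 − 2388 = 3712.9 t N.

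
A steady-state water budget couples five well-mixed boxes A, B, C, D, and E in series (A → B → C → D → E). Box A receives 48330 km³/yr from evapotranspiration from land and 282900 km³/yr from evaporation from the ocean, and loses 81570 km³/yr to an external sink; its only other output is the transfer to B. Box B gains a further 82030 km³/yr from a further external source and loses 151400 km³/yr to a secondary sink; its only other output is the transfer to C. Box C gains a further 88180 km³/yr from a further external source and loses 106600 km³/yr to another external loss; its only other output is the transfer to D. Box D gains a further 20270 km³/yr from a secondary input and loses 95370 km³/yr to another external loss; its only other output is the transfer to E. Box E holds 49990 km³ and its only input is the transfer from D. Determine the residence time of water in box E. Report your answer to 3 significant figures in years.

0.576 yr

Box A: F(A→B) = (48330 + 282900) − 81570 = 249660 km³/yr.
Box B: F(B→C) = (249660 + 82030) − 151400 = 180290 km³/yr.
Box C: F(C→D) = (180290 + 88180) − 106600 = 161870 km³/yr.
Box D: F(D→E) = (161870 + 20270) − 95370 = 86770 km³/yr.
Box E throughput = its input = 86770 km³/yr; τ = 49990 / 86770 = 0.5761 yr.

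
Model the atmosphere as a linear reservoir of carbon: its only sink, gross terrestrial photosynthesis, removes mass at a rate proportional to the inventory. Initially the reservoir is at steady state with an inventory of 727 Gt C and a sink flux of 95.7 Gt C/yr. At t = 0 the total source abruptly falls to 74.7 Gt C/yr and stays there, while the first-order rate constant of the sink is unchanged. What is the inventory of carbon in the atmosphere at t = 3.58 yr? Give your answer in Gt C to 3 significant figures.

667 Gt C

τ = M₀/F₀ = 727/95.7 = 7.597 yr; rate constant k = 1/τ.
New steady state M_∞ = F₁/k = F₁·τ = 74.7 × 7.597 = 567.47 Gt C.
M(t) = M_∞ + (M₀ − M_∞)·e^(−t/τ); t/τ = 3.58/7.597 = 0.4713, so e^(−t/τ) = 0.6242.
M(t) = 567.47 + 159.5 × 0.6242 = 667.05 Gt C.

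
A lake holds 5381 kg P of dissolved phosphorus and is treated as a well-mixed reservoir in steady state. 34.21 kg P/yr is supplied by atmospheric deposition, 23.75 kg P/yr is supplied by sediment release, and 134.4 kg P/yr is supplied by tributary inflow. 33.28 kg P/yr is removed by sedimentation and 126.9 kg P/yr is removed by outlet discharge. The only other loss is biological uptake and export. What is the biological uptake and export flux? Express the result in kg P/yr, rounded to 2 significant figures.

At steady state ΣF_in = ΣF_out.
ΣF_in = 34.21 + 23.75 + 134.4 = 192.36 kg P/yr.
Biological uptake and export flux = ΣF_in − (33.28 + 126.9) = 192.36 − 160.2 = 32.18 kg P/yr.

32 kg P/yr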